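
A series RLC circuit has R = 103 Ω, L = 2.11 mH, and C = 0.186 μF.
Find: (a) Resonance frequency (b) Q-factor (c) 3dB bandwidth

Step 1 — Resonance condition Im(Z)=0 gives ω₀ = 1/√(LC).
Step 2 — ω₀ = 1/√(0.00211·1.86e-07) = 5.048e+04 rad/s.
Step 3 — f₀ = ω₀/(2π) = 8034 Hz.
Step 4 — Series Q: Q = ω₀L/R = 5.048e+04·0.00211/103 = 1.034.
Step 5 — 3dB bandwidth: Δω = ω₀/Q = 4.882e+04 rad/s; BW = Δω/(2π) = 7769 Hz.

(a) f₀ = 8034 Hz  (b) Q = 1.034  (c) BW = 7769 Hz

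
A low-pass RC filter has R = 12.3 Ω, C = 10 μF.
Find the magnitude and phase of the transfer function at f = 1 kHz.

Step 1 — Angular frequency: ω = 2π·1000 = 6283 rad/s.
Step 2 — Transfer function: H(jω) = 1/(1 + jωRC).
Step 3 — Denominator: 1 + jωRC = 1 + j·6283·12.3·1e-05 = 1 + j0.7728.
Step 4 — H = 0.6261 - j0.4838.
Step 5 — Magnitude: |H| = 0.7912 (-2.0 dB); phase: φ = -37.7°.

|H| = 0.7912 (-2.0 dB), φ = -37.7°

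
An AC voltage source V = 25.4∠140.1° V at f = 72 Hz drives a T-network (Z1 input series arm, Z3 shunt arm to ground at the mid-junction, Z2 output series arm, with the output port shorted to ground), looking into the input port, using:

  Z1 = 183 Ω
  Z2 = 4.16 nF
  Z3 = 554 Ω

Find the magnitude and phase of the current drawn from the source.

Step 1 — Angular frequency: ω = 2π·f = 2π·72 = 452.4 rad/s.
Step 2 — Component impedances:
  Z1: Z = R = 183 Ω
  Z2: Z = 1/(jωC) = -j/(ω·C) = 0 - j5.314e+05 Ω
  Z3: Z = R = 554 Ω
Step 3 — With the output port shorted to ground, the output series arm Z2 runs from the junction to ground; the shunt arm Z3 also runs from the junction to ground. They appear in parallel: Z3 || Z2 = 554 - j0.5776 Ω.
Step 4 — Series with input arm Z1: Z_in = Z1 + (Z3 || Z2) = 737 - j0.5776 Ω = 737∠-0.0° Ω.
Step 5 — Source phasor: V = 25.4∠140.1° V = -19.49 + j16.29 V.
Step 6 — Ohm's law: I = V / Z_total = (-19.49 + j16.29) / (737 - j0.5776) = -0.02646 + j0.02209 A.
Step 7 — Convert to polar: |I| = 0.03446 A, ∠I = 140.1°.

I = 0.03446∠140.1° A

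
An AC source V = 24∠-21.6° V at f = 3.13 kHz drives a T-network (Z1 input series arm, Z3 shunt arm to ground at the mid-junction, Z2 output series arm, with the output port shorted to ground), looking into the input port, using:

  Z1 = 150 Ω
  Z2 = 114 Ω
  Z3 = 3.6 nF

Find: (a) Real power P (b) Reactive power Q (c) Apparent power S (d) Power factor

Step 1 — Angular frequency: ω = 2π·f = 2π·3130 = 1.967e+04 rad/s.
Step 2 — Component impedances:
  Z1: Z = R = 150 Ω
  Z2: Z = R = 114 Ω
  Z3: Z = 1/(jωC) = -j/(ω·C) = 0 - j1.412e+04 Ω
Step 3 — With the output port shorted to ground, the output series arm Z2 runs from the junction to ground; the shunt arm Z3 also runs from the junction to ground. They appear in parallel: Z3 || Z2 = 114 - j0.92 Ω.
Step 4 — Series with input arm Z1: Z_in = Z1 + (Z3 || Z2) = 264 - j0.92 Ω = 264∠-0.2° Ω.
Step 5 — Source phasor: V = 24∠-21.6° V = 22.31 - j8.835 V.
Step 6 — Current: I = V / Z = 0.08464 - j0.03317 A = 0.09091∠-21.4° A.
Step 7 — Complex power: S = V·I* = 2.182 - j0.007604 VA.
Step 8 — Real power: P = Re(S) = 2.182 W.
Step 9 — Reactive power: Q = Im(S) = -0.007604 VAR.
Step 10 — Apparent power: |S| = 2.182 VA.
Step 11 — Power factor: PF = P/|S| = 1 (leading).

(a) P = 2.182 W  (b) Q = -0.007604 VAR  (c) S = 2.182 VA  (d) PF = 1 (leading)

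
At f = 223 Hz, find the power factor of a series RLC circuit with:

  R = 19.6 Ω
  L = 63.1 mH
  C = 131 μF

Step 1 — Angular frequency: ω = 2π·f = 2π·223 = 1401 rad/s.
Step 2 — Component impedances:
  R: Z = R = 19.6 Ω
  L: Z = jωL = j·1401·0.0631 = 0 + j88.41 Ω
  C: Z = 1/(jωC) = -j/(ω·C) = 0 - j5.448 Ω
Step 3 — Series combination: Z_total = R + L + C = 19.6 + j82.96 Ω = 85.25∠76.7° Ω.
Step 4 — Power factor: PF = cos(φ) = Re(Z)/|Z| = 19.6/85.25 = 0.2299.
Step 5 — Type: Im(Z) = 82.96 ⇒ lagging (phase φ = 76.7°).

PF = 0.2299 (lagging, φ = 76.7°)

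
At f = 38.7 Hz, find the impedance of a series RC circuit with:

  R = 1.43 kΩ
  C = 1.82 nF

Step 1 — Angular frequency: ω = 2π·f = 2π·38.7 = 243.2 rad/s.
Step 2 — Component impedances:
  R: Z = R = 1430 Ω
  C: Z = 1/(jωC) = -j/(ω·C) = 0 - j2.26e+06 Ω
Step 3 — Series combination: Z_total = R + C = 1430 - j2.26e+06 Ω = 2.26e+06∠-90.0° Ω.

Z = 1430 - j2.26e+06 Ω = 2.26e+06∠-90.0° Ω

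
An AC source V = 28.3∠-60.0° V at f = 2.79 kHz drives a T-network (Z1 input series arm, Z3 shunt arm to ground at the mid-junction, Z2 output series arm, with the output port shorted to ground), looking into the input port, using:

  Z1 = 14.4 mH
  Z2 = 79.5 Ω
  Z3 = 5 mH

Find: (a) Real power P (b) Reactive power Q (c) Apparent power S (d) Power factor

Step 1 — Angular frequency: ω = 2π·f = 2π·2790 = 1.753e+04 rad/s.
Step 2 — Component impedances:
  Z1: Z = jωL = j·1.753e+04·0.0144 = 0 + j252.4 Ω
  Z2: Z = R = 79.5 Ω
  Z3: Z = jωL = j·1.753e+04·0.005 = 0 + j87.65 Ω
Step 3 — With the output port shorted to ground, the output series arm Z2 runs from the junction to ground; the shunt arm Z3 also runs from the junction to ground. They appear in parallel: Z3 || Z2 = 43.62 + j39.56 Ω.
Step 4 — Series with input arm Z1: Z_in = Z1 + (Z3 || Z2) = 43.62 + j292 Ω = 295.2∠81.5° Ω.
Step 5 — Source phasor: V = 28.3∠-60.0° V = 14.15 - j24.51 V.
Step 6 — Current: I = V / Z = -0.07502 - j0.05967 A = 0.09586∠-141.5° A.
Step 7 — Complex power: S = V·I* = 0.4008 + j2.683 VA.
Step 8 — Real power: P = Re(S) = 0.4008 W.
Step 9 — Reactive power: Q = Im(S) = 2.683 VAR.
Step 10 — Apparent power: |S| = 2.713 VA.
Step 11 — Power factor: PF = P/|S| = 0.1477 (lagging).

(a) P = 0.4008 W  (b) Q = 2.683 VAR  (c) S = 2.713 VA  (d) PF = 0.1477 (lagging)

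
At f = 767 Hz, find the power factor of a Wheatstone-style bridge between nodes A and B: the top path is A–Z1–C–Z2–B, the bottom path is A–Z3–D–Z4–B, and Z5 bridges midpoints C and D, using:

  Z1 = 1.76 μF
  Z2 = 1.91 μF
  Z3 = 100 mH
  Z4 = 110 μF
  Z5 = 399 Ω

Step 1 — Angular frequency: ω = 2π·f = 2π·767 = 4819 rad/s.
Step 2 — Component impedances:
  Z1: Z = 1/(jωC) = -j/(ω·C) = 0 - j117.9 Ω
  Z2: Z = 1/(jωC) = -j/(ω·C) = 0 - j108.6 Ω
  Z3: Z = jωL = j·4819·0.1 = 0 + j481.9 Ω
  Z4: Z = 1/(jωC) = -j/(ω·C) = 0 - j1.886 Ω
  Z5: Z = R = 399 Ω
Step 3 — Bridge requires nodal analysis (the Z5 bridge couples midpoints C and D, so the two paths cannot be reduced to a simple series/parallel combination). Setting node B to ground and injecting 1 A at node A, the 3-node admittance system at A, C, D solves to V_A = Z_AB = 93.09 - j392 Ω = 402.9∠-76.6° Ω.
Step 4 — Power factor: PF = cos(φ) = Re(Z)/|Z| = 93.091/402.86 = 0.2311.
Step 5 — Type: Im(Z) = -392 ⇒ leading (phase φ = -76.6°).

PF = 0.2311 (leading, φ = -76.6°)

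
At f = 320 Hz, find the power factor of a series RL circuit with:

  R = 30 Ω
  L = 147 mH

Step 1 — Angular frequency: ω = 2π·f = 2π·320 = 2011 rad/s.
Step 2 — Component impedances:
  R: Z = R = 30 Ω
  L: Z = jωL = j·2011·0.147 = 0 + j295.6 Ω
Step 3 — Series combination: Z_total = R + L = 30 + j295.6 Ω = 297.1∠84.2° Ω.
Step 4 — Power factor: PF = cos(φ) = Re(Z)/|Z| = 30/297.1 = 0.101.
Step 5 — Type: Im(Z) = 295.6 ⇒ lagging (phase φ = 84.2°).

PF = 0.101 (lagging, φ = 84.2°)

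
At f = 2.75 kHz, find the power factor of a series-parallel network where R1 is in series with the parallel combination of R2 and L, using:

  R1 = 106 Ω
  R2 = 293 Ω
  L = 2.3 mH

Step 1 — Angular frequency: ω = 2π·f = 2π·2750 = 1.728e+04 rad/s.
Step 2 — Component impedances:
  R1: Z = R = 106 Ω
  R2: Z = R = 293 Ω
  L: Z = jωL = j·1.728e+04·0.0023 = 0 + j39.74 Ω
Step 3 — Parallel branch: R2 || L = 1/(1/R2 + 1/L) = 5.293 + j39.02 Ω.
Step 4 — Series with R1: Z_total = R1 + (R2 || L) = 111.3 + j39.02 Ω = 117.9∠19.3° Ω.
Step 5 — Power factor: PF = cos(φ) = Re(Z)/|Z| = 111.293/117.936 = 0.9437.
Step 6 — Type: Im(Z) = 39.02 ⇒ lagging (phase φ = 19.3°).

PF = 0.9437 (lagging, φ = 19.3°)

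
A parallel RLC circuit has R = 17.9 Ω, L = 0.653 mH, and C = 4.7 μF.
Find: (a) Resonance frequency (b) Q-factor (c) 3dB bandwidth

Step 1 — Resonance: ω₀ = 1/√(LC) = 1/√(0.000653·4.7e-06) = 1.805e+04 rad/s.
Step 2 — f₀ = ω₀/(2π) = 2873 Hz.
Step 3 — Parallel Q: Q = R/(ω₀L) = 17.9/(1.805e+04·0.000653) = 1.519.
Step 4 — Bandwidth: Δω = ω₀/Q = 1.189e+04 rad/s; BW = Δω/(2π) = 1892 Hz.

(a) f₀ = 2873 Hz  (b) Q = 1.519  (c) BW = 1892 Hz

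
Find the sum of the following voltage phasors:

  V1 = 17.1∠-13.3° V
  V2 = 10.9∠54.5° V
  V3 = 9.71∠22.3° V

Step 1 — Convert each phasor to rectangular form:
  V1 = 17.1·(cos(-13.3°) + j·sin(-13.3°)) = 16.64 - j3.934 V
  V2 = 10.9·(cos(54.5°) + j·sin(54.5°)) = 6.33 + j8.874 V
  V3 = 9.71·(cos(22.3°) + j·sin(22.3°)) = 8.984 + j3.685 V
Step 2 — Sum components: V_total = 31.95 + j8.625 V.
Step 3 — Convert to polar: |V_total| = 33.1 V, ∠V_total = 15.1°.

V_total = 33.1∠15.1° V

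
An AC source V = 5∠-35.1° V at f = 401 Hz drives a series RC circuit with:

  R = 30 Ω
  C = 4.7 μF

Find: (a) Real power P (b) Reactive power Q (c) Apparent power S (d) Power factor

Step 1 — Angular frequency: ω = 2π·f = 2π·401 = 2520 rad/s.
Step 2 — Component impedances:
  R: Z = R = 30 Ω
  C: Z = 1/(jωC) = -j/(ω·C) = 0 - j84.45 Ω
Step 3 — Series combination: Z_total = R + C = 30 - j84.45 Ω = 89.62∠-70.4° Ω.
Step 4 — Source phasor: V = 5∠-35.1° V = 4.091 - j2.875 V.
Step 5 — Current: I = V / Z = 0.04551 + j0.03227 A = 0.05579∠35.3° A.
Step 6 — Complex power: S = V·I* = 0.09339 - j0.2629 VA.
Step 7 — Real power: P = Re(S) = 0.09339 W.
Step 8 — Reactive power: Q = Im(S) = -0.2629 VAR.
Step 9 — Apparent power: |S| = 0.279 VA.
Step 10 — Power factor: PF = P/|S| = 0.3348 (leading).

(a) P = 0.09339 W  (b) Q = -0.2629 VAR  (c) S = 0.279 VA  (d) PF = 0.3348 (leading)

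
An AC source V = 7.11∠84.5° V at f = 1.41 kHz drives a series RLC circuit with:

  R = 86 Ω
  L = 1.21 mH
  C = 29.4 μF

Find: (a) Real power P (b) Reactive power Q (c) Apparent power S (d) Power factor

Step 1 — Angular frequency: ω = 2π·f = 2π·1410 = 8859 rad/s.
Step 2 — Component impedances:
  R: Z = R = 86 Ω
  L: Z = jωL = j·8859·0.00121 = 0 + j10.72 Ω
  C: Z = 1/(jωC) = -j/(ω·C) = 0 - j3.839 Ω
Step 3 — Series combination: Z_total = R + L + C = 86 + j6.88 Ω = 86.27∠4.6° Ω.
Step 4 — Source phasor: V = 7.11∠84.5° V = 0.6815 + j7.077 V.
Step 5 — Current: I = V / Z = 0.01442 + j0.08114 A = 0.08241∠79.9° A.
Step 6 — Complex power: S = V·I* = 0.5841 + j0.04673 VA.
Step 7 — Real power: P = Re(S) = 0.5841 W.
Step 8 — Reactive power: Q = Im(S) = 0.04673 VAR.
Step 9 — Apparent power: |S| = 0.5859 VA.
Step 10 — Power factor: PF = P/|S| = 0.9968 (lagging).

(a) P = 0.5841 W  (b) Q = 0.04673 VAR  (c) S = 0.5859 VA  (d) PF = 0.9968 (lagging)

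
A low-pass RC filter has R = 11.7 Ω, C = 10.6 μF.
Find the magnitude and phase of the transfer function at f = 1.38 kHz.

Step 1 — Angular frequency: ω = 2π·1380 = 8671 rad/s.
Step 2 — Transfer function: H(jω) = 1/(1 + jωRC).
Step 3 — Denominator: 1 + jωRC = 1 + j·8671·11.7·1.06e-05 = 1 + j1.075.
Step 4 — H = 0.4637 - j0.4987.
Step 5 — Magnitude: |H| = 0.681 (-3.3 dB); phase: φ = -47.1°.

|H| = 0.681 (-3.3 dB), φ = -47.1°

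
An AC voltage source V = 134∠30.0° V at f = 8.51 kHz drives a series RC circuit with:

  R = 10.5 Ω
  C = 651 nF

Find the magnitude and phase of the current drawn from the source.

Step 1 — Angular frequency: ω = 2π·f = 2π·8510 = 5.347e+04 rad/s.
Step 2 — Component impedances:
  R: Z = R = 10.5 Ω
  C: Z = 1/(jωC) = -j/(ω·C) = 0 - j28.73 Ω
Step 3 — Series combination: Z_total = R + C = 10.5 - j28.73 Ω = 30.59∠-69.9° Ω.
Step 4 — Source phasor: V = 134∠30.0° V = 116 + j67 V.
Step 5 — Ohm's law: I = V / Z_total = (116 + j67) / (10.5 - j28.73) = -0.7549 + j4.315 A.
Step 6 — Convert to polar: |I| = 4.381 A, ∠I = 99.9°.

I = 4.381∠99.9° A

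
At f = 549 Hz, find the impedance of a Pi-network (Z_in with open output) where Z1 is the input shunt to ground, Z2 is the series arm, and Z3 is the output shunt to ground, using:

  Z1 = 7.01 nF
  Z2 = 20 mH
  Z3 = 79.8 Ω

Step 1 — Angular frequency: ω = 2π·f = 2π·549 = 3449 rad/s.
Step 2 — Component impedances:
  Z1: Z = 1/(jωC) = -j/(ω·C) = 0 - j4.136e+04 Ω
  Z2: Z = jωL = j·3449·0.02 = 0 + j68.99 Ω
  Z3: Z = R = 79.8 Ω
Step 3 — With open output, the series arm Z2 and the output shunt Z3 appear in series to ground: Z2 + Z3 = 79.8 + j68.99 Ω.
Step 4 — Parallel with input shunt Z1: Z_in = Z1 || (Z2 + Z3) = 80.07 + j68.95 Ω = 105.7∠40.7° Ω.

Z = 80.07 + j68.95 Ω = 105.7∠40.7° Ω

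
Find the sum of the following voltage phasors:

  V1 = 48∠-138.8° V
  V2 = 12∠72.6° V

Step 1 — Convert each phasor to rectangular form:
  V1 = 48·(cos(-138.8°) + j·sin(-138.8°)) = -36.12 - j31.62 V
  V2 = 12·(cos(72.6°) + j·sin(72.6°)) = 3.588 + j11.45 V
Step 2 — Sum components: V_total = -32.53 - j20.17 V.
Step 3 — Convert to polar: |V_total| = 38.27 V, ∠V_total = -148.2°.

V_total = 38.27∠-148.2° V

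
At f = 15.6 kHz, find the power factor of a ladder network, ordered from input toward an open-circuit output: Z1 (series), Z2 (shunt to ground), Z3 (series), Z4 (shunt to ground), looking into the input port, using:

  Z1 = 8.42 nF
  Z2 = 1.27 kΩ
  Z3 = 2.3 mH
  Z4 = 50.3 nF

Step 1 — Angular frequency: ω = 2π·f = 2π·1.56e+04 = 9.802e+04 rad/s.
Step 2 — Component impedances:
  Z1: Z = 1/(jωC) = -j/(ω·C) = 0 - j1212 Ω
  Z2: Z = R = 1270 Ω
  Z3: Z = jωL = j·9.802e+04·0.0023 = 0 + j225.4 Ω
  Z4: Z = 1/(jωC) = -j/(ω·C) = 0 - j202.8 Ω
Step 3 — Ladder network (open output): work backward from the far end, alternating series and parallel combinations. Z_in = 0.4025 - j1189 Ω = 1189∠-90.0° Ω.
Step 4 — Power factor: PF = cos(φ) = Re(Z)/|Z| = 0.4025/1189 = 0.0003385.
Step 5 — Type: Im(Z) = -1189 ⇒ leading (phase φ = -90.0°).

PF = 0.0003385 (leading, φ = -90.0°)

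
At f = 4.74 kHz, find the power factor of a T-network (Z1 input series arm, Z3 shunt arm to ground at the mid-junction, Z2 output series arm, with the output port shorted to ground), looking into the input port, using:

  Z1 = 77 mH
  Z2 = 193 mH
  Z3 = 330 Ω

Step 1 — Angular frequency: ω = 2π·f = 2π·4740 = 2.978e+04 rad/s.
Step 2 — Component impedances:
  Z1: Z = jωL = j·2.978e+04·0.077 = 0 + j2293 Ω
  Z2: Z = jωL = j·2.978e+04·0.193 = 0 + j5748 Ω
  Z3: Z = R = 330 Ω
Step 3 — With the output port shorted to ground, the output series arm Z2 runs from the junction to ground; the shunt arm Z3 also runs from the junction to ground. They appear in parallel: Z3 || Z2 = 328.9 + j18.88 Ω.
Step 4 — Series with input arm Z1: Z_in = Z1 + (Z3 || Z2) = 328.9 + j2312 Ω = 2335∠81.9° Ω.
Step 5 — Power factor: PF = cos(φ) = Re(Z)/|Z| = 328.92/2335.4 = 0.1408.
Step 6 — Type: Im(Z) = 2312 ⇒ lagging (phase φ = 81.9°).

PF = 0.1408 (lagging, φ = 81.9°)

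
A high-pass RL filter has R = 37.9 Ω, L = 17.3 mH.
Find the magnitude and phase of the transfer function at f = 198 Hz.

Step 1 — Angular frequency: ω = 2π·198 = 1244 rad/s.
Step 2 — Transfer function: H(jω) = jωL/(R + jωL).
Step 3 — Numerator jωL = j·21.52; denominator R + jωL = 37.9 + j21.52.
Step 4 — H = 0.2438 + j0.4294.
Step 5 — Magnitude: |H| = 0.4938 (-6.1 dB); phase: φ = 60.4°.

|H| = 0.4938 (-6.1 dB), φ = 60.4°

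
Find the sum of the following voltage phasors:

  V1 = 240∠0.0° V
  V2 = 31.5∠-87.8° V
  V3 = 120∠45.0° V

Step 1 — Convert each phasor to rectangular form:
  V1 = 240·(cos(0.0°) + j·sin(0.0°)) = 240 V
  V2 = 31.5·(cos(-87.8°) + j·sin(-87.8°)) = 1.209 - j31.48 V
  V3 = 120·(cos(45.0°) + j·sin(45.0°)) = 84.85 + j84.85 V
Step 2 — Sum components: V_total = 326.1 + j53.38 V.
Step 3 — Convert to polar: |V_total| = 330.4 V, ∠V_total = 9.3°.

V_total = 330.4∠9.3° V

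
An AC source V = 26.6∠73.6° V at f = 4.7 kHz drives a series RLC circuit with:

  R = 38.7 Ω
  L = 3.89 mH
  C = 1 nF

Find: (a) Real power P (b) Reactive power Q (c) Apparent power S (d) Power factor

Step 1 — Angular frequency: ω = 2π·f = 2π·4700 = 2.953e+04 rad/s.
Step 2 — Component impedances:
  R: Z = R = 38.7 Ω
  L: Z = jωL = j·2.953e+04·0.00389 = 0 + j114.9 Ω
  C: Z = 1/(jωC) = -j/(ω·C) = 0 - j3.386e+04 Ω
Step 3 — Series combination: Z_total = R + L + C = 38.7 - j3.375e+04 Ω = 3.375e+04∠-89.9° Ω.
Step 4 — Source phasor: V = 26.6∠73.6° V = 7.51 + j25.52 V.
Step 5 — Current: I = V / Z = -0.0007559 + j0.0002234 A = 0.0007882∠163.5° A.
Step 6 — Complex power: S = V·I* = 2.404e-05 - j0.02097 VA.
Step 7 — Real power: P = Re(S) = 2.404e-05 W.
Step 8 — Reactive power: Q = Im(S) = -0.02097 VAR.
Step 9 — Apparent power: |S| = 0.02097 VA.
Step 10 — Power factor: PF = P/|S| = 0.001147 (leading).

(a) P = 2.404e-05 W  (b) Q = -0.02097 VAR  (c) S = 0.02097 VA  (d) PF = 0.001147 (leading)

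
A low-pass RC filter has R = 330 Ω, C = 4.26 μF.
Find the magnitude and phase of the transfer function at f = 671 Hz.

Step 1 — Angular frequency: ω = 2π·671 = 4216 rad/s.
Step 2 — Transfer function: H(jω) = 1/(1 + jωRC).
Step 3 — Denominator: 1 + jωRC = 1 + j·4216·330·4.26e-06 = 1 + j5.927.
Step 4 — H = 0.02768 - j0.1641.
Step 5 — Magnitude: |H| = 0.1664 (-15.6 dB); phase: φ = -80.4°.

|H| = 0.1664 (-15.6 dB), φ = -80.4°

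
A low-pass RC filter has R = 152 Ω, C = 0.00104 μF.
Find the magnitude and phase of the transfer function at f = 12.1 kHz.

Step 1 — Angular frequency: ω = 2π·1.21e+04 = 7.603e+04 rad/s.
Step 2 — Transfer function: H(jω) = 1/(1 + jωRC).
Step 3 — Denominator: 1 + jωRC = 1 + j·7.603e+04·152·1.04e-09 = 1 + j0.01202.
Step 4 — H = 0.9999 - j0.01202.
Step 5 — Magnitude: |H| = 0.9999 (-0.0 dB); phase: φ = -0.7°.

|H| = 0.9999 (-0.0 dB), φ = -0.7°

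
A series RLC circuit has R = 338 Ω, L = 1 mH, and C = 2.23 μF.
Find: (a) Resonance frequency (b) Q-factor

Step 1 — Resonance condition Im(Z)=0 gives ω₀ = 1/√(LC).
Step 2 — ω₀ = 1/√(0.001·2.23e-06) = 2.118e+04 rad/s.
Step 3 — f₀ = ω₀/(2π) = 3370 Hz.
Step 4 — Series Q: Q = ω₀L/R = 2.118e+04·0.001/338 = 0.06265.

(a) f₀ = 3370 Hz  (b) Q = 0.06265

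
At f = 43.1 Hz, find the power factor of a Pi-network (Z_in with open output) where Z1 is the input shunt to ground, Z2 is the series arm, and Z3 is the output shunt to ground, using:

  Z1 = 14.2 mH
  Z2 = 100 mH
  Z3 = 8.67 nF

Step 1 — Angular frequency: ω = 2π·f = 2π·43.1 = 270.8 rad/s.
Step 2 — Component impedances:
  Z1: Z = jωL = j·270.8·0.0142 = 0 + j3.845 Ω
  Z2: Z = jωL = j·270.8·0.1 = 0 + j27.08 Ω
  Z3: Z = 1/(jωC) = -j/(ω·C) = 0 - j4.259e+05 Ω
Step 3 — With open output, the series arm Z2 and the output shunt Z3 appear in series to ground: Z2 + Z3 = 0 - j4.259e+05 Ω.
Step 4 — Parallel with input shunt Z1: Z_in = Z1 || (Z2 + Z3) = 0 + j3.845 Ω = 3.845∠90.0° Ω.
Step 5 — Power factor: PF = cos(φ) = Re(Z)/|Z| = -0/3.845 = -0.
Step 6 — Type: Im(Z) = 3.845 ⇒ lagging (phase φ = 90.0°).

PF = -0 (lagging, φ = 90.0°)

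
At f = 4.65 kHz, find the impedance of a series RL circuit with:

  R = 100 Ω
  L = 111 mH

Step 1 — Angular frequency: ω = 2π·f = 2π·4650 = 2.922e+04 rad/s.
Step 2 — Component impedances:
  R: Z = R = 100 Ω
  L: Z = jωL = j·2.922e+04·0.111 = 0 + j3243 Ω
Step 3 — Series combination: Z_total = R + L = 100 + j3243 Ω = 3245∠88.2° Ω.

Z = 100 + j3243 Ω = 3245∠88.2° Ω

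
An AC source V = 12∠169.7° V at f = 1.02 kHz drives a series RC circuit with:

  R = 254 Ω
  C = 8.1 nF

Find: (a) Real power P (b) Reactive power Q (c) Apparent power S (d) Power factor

Step 1 — Angular frequency: ω = 2π·f = 2π·1020 = 6409 rad/s.
Step 2 — Component impedances:
  R: Z = R = 254 Ω
  C: Z = 1/(jωC) = -j/(ω·C) = 0 - j1.926e+04 Ω
Step 3 — Series combination: Z_total = R + C = 254 - j1.926e+04 Ω = 1.927e+04∠-89.2° Ω.
Step 4 — Source phasor: V = 12∠169.7° V = -11.81 + j2.146 V.
Step 5 — Current: I = V / Z = -0.0001194 - j0.0006113 A = 0.0006229∠-101.1° A.
Step 6 — Complex power: S = V·I* = 9.855e-05 - j0.007474 VA.
Step 7 — Real power: P = Re(S) = 9.855e-05 W.
Step 8 — Reactive power: Q = Im(S) = -0.007474 VAR.
Step 9 — Apparent power: |S| = 0.007475 VA.
Step 10 — Power factor: PF = P/|S| = 0.01318 (leading).

(a) P = 9.855e-05 W  (b) Q = -0.007474 VAR  (c) S = 0.007475 VA  (d) PF = 0.01318 (leading)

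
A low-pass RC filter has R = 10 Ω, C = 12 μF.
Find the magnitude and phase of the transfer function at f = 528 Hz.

Step 1 — Angular frequency: ω = 2π·528 = 3318 rad/s.
Step 2 — Transfer function: H(jω) = 1/(1 + jωRC).
Step 3 — Denominator: 1 + jωRC = 1 + j·3318·10·1.2e-05 = 1 + j0.3981.
Step 4 — H = 0.8632 - j0.3436.
Step 5 — Magnitude: |H| = 0.9291 (-0.6 dB); phase: φ = -21.7°.

|H| = 0.9291 (-0.6 dB), φ = -21.7°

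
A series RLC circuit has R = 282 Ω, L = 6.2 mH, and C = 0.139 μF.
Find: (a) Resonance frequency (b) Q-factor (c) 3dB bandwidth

Step 1 — Resonance: ω₀ = 1/√(LC) = 1/√(0.0062·1.39e-07) = 3.406e+04 rad/s.
Step 2 — f₀ = ω₀/(2π) = 5421 Hz.
Step 3 — Series Q: Q = ω₀L/R = 3.406e+04·0.0062/282 = 0.7489.
Step 4 — Bandwidth: Δω = ω₀/Q = 4.548e+04 rad/s; BW = Δω/(2π) = 7239 Hz.

(a) f₀ = 5421 Hz  (b) Q = 0.7489  (c) BW = 7239 Hz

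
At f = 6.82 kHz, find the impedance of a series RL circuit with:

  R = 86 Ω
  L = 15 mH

Step 1 — Angular frequency: ω = 2π·f = 2π·6820 = 4.285e+04 rad/s.
Step 2 — Component impedances:
  R: Z = R = 86 Ω
  L: Z = jωL = j·4.285e+04·0.015 = 0 + j642.8 Ω
Step 3 — Series combination: Z_total = R + L = 86 + j642.8 Ω = 648.5∠82.4° Ω.

Z = 86 + j642.8 Ω = 648.5∠82.4° Ω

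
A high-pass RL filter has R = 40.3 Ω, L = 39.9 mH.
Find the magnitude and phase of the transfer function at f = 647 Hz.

Step 1 — Angular frequency: ω = 2π·647 = 4065 rad/s.
Step 2 — Transfer function: H(jω) = jωL/(R + jωL).
Step 3 — Numerator jωL = j·162.2; denominator R + jωL = 40.3 + j162.2.
Step 4 — H = 0.9419 + j0.234.
Step 5 — Magnitude: |H| = 0.9705 (-0.3 dB); phase: φ = 14.0°.

|H| = 0.9705 (-0.3 dB), φ = 14.0°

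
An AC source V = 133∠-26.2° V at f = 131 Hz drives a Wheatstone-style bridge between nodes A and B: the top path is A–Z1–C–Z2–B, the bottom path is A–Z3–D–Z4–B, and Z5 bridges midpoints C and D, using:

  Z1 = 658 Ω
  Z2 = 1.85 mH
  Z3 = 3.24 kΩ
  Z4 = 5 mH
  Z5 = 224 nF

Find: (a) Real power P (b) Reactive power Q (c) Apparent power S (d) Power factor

Step 1 — Angular frequency: ω = 2π·f = 2π·131 = 823.1 rad/s.
Step 2 — Component impedances:
  Z1: Z = R = 658 Ω
  Z2: Z = jωL = j·823.1·0.00185 = 0 + j1.523 Ω
  Z3: Z = R = 3240 Ω
  Z4: Z = jωL = j·823.1·0.005 = 0 + j4.115 Ω
  Z5: Z = 1/(jωC) = -j/(ω·C) = 0 - j5424 Ω
Step 3 — Bridge requires nodal analysis (the Z5 bridge couples midpoints C and D, so the two paths cannot be reduced to a simple series/parallel combination). Setting node B to ground and injecting 1 A at node A, the 3-node admittance system at A, C, D solves to V_A = Z_AB = 546.9 + j1.169 Ω = 546.9∠0.1° Ω.
Step 4 — Source phasor: V = 133∠-26.2° V = 119.3 - j58.72 V.
Step 5 — Current: I = V / Z = 0.218 - j0.1078 A = 0.2432∠-26.3° A.
Step 6 — Complex power: S = V·I* = 32.34 + j0.06915 VA.
Step 7 — Real power: P = Re(S) = 32.34 W.
Step 8 — Reactive power: Q = Im(S) = 0.06915 VAR.
Step 9 — Apparent power: |S| = 32.34 VA.
Step 10 — Power factor: PF = P/|S| = 1 (lagging).

(a) P = 32.34 W  (b) Q = 0.06915 VAR  (c) S = 32.34 VA  (d) PF = 1 (lagging)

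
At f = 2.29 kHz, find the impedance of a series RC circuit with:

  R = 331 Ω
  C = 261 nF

Step 1 — Angular frequency: ω = 2π·f = 2π·2290 = 1.439e+04 rad/s.
Step 2 — Component impedances:
  R: Z = R = 331 Ω
  C: Z = 1/(jωC) = -j/(ω·C) = 0 - j266.3 Ω
Step 3 — Series combination: Z_total = R + C = 331 - j266.3 Ω = 424.8∠-38.8° Ω.

Z = 331 - j266.3 Ω = 424.8∠-38.8° Ω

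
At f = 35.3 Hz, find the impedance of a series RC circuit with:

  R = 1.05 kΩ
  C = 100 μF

Step 1 — Angular frequency: ω = 2π·f = 2π·35.3 = 221.8 rad/s.
Step 2 — Component impedances:
  R: Z = R = 1050 Ω
  C: Z = 1/(jωC) = -j/(ω·C) = 0 - j45.09 Ω
Step 3 — Series combination: Z_total = R + C = 1050 - j45.09 Ω = 1051∠-2.5° Ω.

Z = 1050 - j45.09 Ω = 1051∠-2.5° Ω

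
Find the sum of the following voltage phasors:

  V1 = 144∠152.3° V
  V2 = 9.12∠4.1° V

Step 1 — Convert each phasor to rectangular form:
  V1 = 144·(cos(152.3°) + j·sin(152.3°)) = -127.5 + j66.94 V
  V2 = 9.12·(cos(4.1°) + j·sin(4.1°)) = 9.097 + j0.6521 V
Step 2 — Sum components: V_total = -118.4 + j67.59 V.
Step 3 — Convert to polar: |V_total| = 136.3 V, ∠V_total = 150.3°.

V_total = 136.3∠150.3° V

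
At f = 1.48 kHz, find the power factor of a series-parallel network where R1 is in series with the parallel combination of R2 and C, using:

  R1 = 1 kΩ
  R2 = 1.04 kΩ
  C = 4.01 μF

Step 1 — Angular frequency: ω = 2π·f = 2π·1480 = 9299 rad/s.
Step 2 — Component impedances:
  R1: Z = R = 1000 Ω
  R2: Z = R = 1040 Ω
  C: Z = 1/(jωC) = -j/(ω·C) = 0 - j26.82 Ω
Step 3 — Parallel branch: R2 || C = 1/(1/R2 + 1/C) = 0.691 - j26.8 Ω.
Step 4 — Series with R1: Z_total = R1 + (R2 || C) = 1001 - j26.8 Ω = 1001∠-1.5° Ω.
Step 5 — Power factor: PF = cos(φ) = Re(Z)/|Z| = 1000.69/1001.05 = 0.9996.
Step 6 — Type: Im(Z) = -26.8 ⇒ leading (phase φ = -1.5°).

PF = 0.9996 (leading, φ = -1.5°)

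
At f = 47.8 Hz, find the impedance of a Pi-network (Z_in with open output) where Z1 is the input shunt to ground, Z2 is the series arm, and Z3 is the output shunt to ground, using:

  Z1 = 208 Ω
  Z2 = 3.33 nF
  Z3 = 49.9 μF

Step 1 — Angular frequency: ω = 2π·f = 2π·47.8 = 300.3 rad/s.
Step 2 — Component impedances:
  Z1: Z = R = 208 Ω
  Z2: Z = 1/(jωC) = -j/(ω·C) = 0 - j9.999e+05 Ω
  Z3: Z = 1/(jωC) = -j/(ω·C) = 0 - j66.73 Ω
Step 3 — With open output, the series arm Z2 and the output shunt Z3 appear in series to ground: Z2 + Z3 = 0 - j9.999e+05 Ω.
Step 4 — Parallel with input shunt Z1: Z_in = Z1 || (Z2 + Z3) = 208 - j0.04327 Ω = 208∠-0.0° Ω.

Z = 208 - j0.04327 Ω = 208∠-0.0° Ω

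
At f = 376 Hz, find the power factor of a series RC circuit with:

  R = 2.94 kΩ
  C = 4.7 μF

Step 1 — Angular frequency: ω = 2π·f = 2π·376 = 2362 rad/s.
Step 2 — Component impedances:
  R: Z = R = 2940 Ω
  C: Z = 1/(jωC) = -j/(ω·C) = 0 - j90.06 Ω
Step 3 — Series combination: Z_total = R + C = 2940 - j90.06 Ω = 2941∠-1.8° Ω.
Step 4 — Power factor: PF = cos(φ) = Re(Z)/|Z| = 2940/2941.4 = 0.9995.
Step 5 — Type: Im(Z) = -90.06 ⇒ leading (phase φ = -1.8°).

PF = 0.9995 (leading, φ = -1.8°)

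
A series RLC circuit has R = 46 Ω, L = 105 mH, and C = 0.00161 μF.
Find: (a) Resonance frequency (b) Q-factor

Step 1 — Resonance condition Im(Z)=0 gives ω₀ = 1/√(LC).
Step 2 — ω₀ = 1/√(0.105·1.61e-09) = 7.691e+04 rad/s.
Step 3 — f₀ = ω₀/(2π) = 1.224e+04 Hz.
Step 4 — Series Q: Q = ω₀L/R = 7.691e+04·0.105/46 = 175.6.

(a) f₀ = 1.224e+04 Hz  (b) Q = 175.6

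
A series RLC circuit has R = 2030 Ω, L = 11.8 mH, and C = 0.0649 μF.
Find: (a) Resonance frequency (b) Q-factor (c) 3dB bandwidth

Step 1 — Resonance: ω₀ = 1/√(LC) = 1/√(0.0118·6.49e-08) = 3.614e+04 rad/s.
Step 2 — f₀ = ω₀/(2π) = 5751 Hz.
Step 3 — Series Q: Q = ω₀L/R = 3.614e+04·0.0118/2030 = 0.21.
Step 4 — Bandwidth: Δω = ω₀/Q = 1.72e+05 rad/s; BW = Δω/(2π) = 2.738e+04 Hz.

(a) f₀ = 5751 Hz  (b) Q = 0.21  (c) BW = 2.738e+04 Hz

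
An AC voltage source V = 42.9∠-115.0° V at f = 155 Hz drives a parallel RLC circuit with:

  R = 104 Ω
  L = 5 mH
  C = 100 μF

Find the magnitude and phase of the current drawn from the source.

Step 1 — Angular frequency: ω = 2π·f = 2π·155 = 973.9 rad/s.
Step 2 — Component impedances:
  R: Z = R = 104 Ω
  L: Z = jωL = j·973.9·0.005 = 0 + j4.869 Ω
  C: Z = 1/(jωC) = -j/(ω·C) = 0 - j10.27 Ω
Step 3 — Parallel combination: 1/Z_total = 1/R + 1/L + 1/C; Z_total = 0.8183 + j9.189 Ω = 9.225∠84.9° Ω.
Step 4 — Source phasor: V = 42.9∠-115.0° V = -18.13 - j38.88 V.
Step 5 — Ohm's law: I = V / Z_total = (-18.13 - j38.88) / (0.8183 + j9.189) = -4.372 + j1.584 A.
Step 6 — Convert to polar: |I| = 4.65 A, ∠I = 160.1°.

I = 4.65∠160.1° A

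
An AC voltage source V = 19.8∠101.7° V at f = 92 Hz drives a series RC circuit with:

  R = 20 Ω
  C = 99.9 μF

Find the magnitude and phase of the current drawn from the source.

Step 1 — Angular frequency: ω = 2π·f = 2π·92 = 578.1 rad/s.
Step 2 — Component impedances:
  R: Z = R = 20 Ω
  C: Z = 1/(jωC) = -j/(ω·C) = 0 - j17.32 Ω
Step 3 — Series combination: Z_total = R + C = 20 - j17.32 Ω = 26.46∠-40.9° Ω.
Step 4 — Source phasor: V = 19.8∠101.7° V = -4.015 + j19.39 V.
Step 5 — Ohm's law: I = V / Z_total = (-4.015 + j19.39) / (20 - j17.32) = -0.5945 + j0.4547 A.
Step 6 — Convert to polar: |I| = 0.7484 A, ∠I = 142.6°.

I = 0.7484∠142.6° A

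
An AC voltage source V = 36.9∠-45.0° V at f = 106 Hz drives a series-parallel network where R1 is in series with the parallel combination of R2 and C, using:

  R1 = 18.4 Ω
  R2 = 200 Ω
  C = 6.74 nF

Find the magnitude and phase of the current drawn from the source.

Step 1 — Angular frequency: ω = 2π·f = 2π·106 = 666 rad/s.
Step 2 — Component impedances:
  R1: Z = R = 18.4 Ω
  R2: Z = R = 200 Ω
  C: Z = 1/(jωC) = -j/(ω·C) = 0 - j2.228e+05 Ω
Step 3 — Parallel branch: R2 || C = 1/(1/R2 + 1/C) = 200 - j0.1796 Ω.
Step 4 — Series with R1: Z_total = R1 + (R2 || C) = 218.4 - j0.1796 Ω = 218.4∠-0.0° Ω.
Step 5 — Source phasor: V = 36.9∠-45.0° V = 26.09 - j26.09 V.
Step 6 — Ohm's law: I = V / Z_total = (26.09 - j26.09) / (218.4 - j0.1796) = 0.1196 - j0.1194 A.
Step 7 — Convert to polar: |I| = 0.169 A, ∠I = -45.0°.

I = 0.169∠-45.0° A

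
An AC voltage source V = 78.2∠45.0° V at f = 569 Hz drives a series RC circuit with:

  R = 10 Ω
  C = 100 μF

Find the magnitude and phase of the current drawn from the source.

Step 1 — Angular frequency: ω = 2π·f = 2π·569 = 3575 rad/s.
Step 2 — Component impedances:
  R: Z = R = 10 Ω
  C: Z = 1/(jωC) = -j/(ω·C) = 0 - j2.797 Ω
Step 3 — Series combination: Z_total = R + C = 10 - j2.797 Ω = 10.38∠-15.6° Ω.
Step 4 — Source phasor: V = 78.2∠45.0° V = 55.3 + j55.3 V.
Step 5 — Ohm's law: I = V / Z_total = (55.3 + j55.3) / (10 - j2.797) = 3.694 + j6.563 A.
Step 6 — Convert to polar: |I| = 7.531 A, ∠I = 60.6°.

I = 7.531∠60.6° A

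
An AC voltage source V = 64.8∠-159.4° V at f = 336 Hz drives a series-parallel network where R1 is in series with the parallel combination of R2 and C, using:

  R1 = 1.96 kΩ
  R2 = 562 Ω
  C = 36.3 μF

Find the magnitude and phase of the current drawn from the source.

Step 1 — Angular frequency: ω = 2π·f = 2π·336 = 2111 rad/s.
Step 2 — Component impedances:
  R1: Z = R = 1960 Ω
  R2: Z = R = 562 Ω
  C: Z = 1/(jωC) = -j/(ω·C) = 0 - j13.05 Ω
Step 3 — Parallel branch: R2 || C = 1/(1/R2 + 1/C) = 0.3028 - j13.04 Ω.
Step 4 — Series with R1: Z_total = R1 + (R2 || C) = 1960 - j13.04 Ω = 1960∠-0.4° Ω.
Step 5 — Source phasor: V = 64.8∠-159.4° V = -60.66 - j22.8 V.
Step 6 — Ohm's law: I = V / Z_total = (-60.66 - j22.8) / (1960 - j13.04) = -0.03086 - j0.01184 A.
Step 7 — Convert to polar: |I| = 0.03306 A, ∠I = -159.0°.

I = 0.03306∠-159.0° A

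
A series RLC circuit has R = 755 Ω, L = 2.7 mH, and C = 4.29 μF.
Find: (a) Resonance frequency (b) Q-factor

Step 1 — Resonance condition Im(Z)=0 gives ω₀ = 1/√(LC).
Step 2 — ω₀ = 1/√(0.0027·4.29e-06) = 9292 rad/s.
Step 3 — f₀ = ω₀/(2π) = 1479 Hz.
Step 4 — Series Q: Q = ω₀L/R = 9292·0.0027/755 = 0.03323.

(a) f₀ = 1479 Hz  (b) Q = 0.03323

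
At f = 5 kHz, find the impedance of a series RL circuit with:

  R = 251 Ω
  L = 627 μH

Step 1 — Angular frequency: ω = 2π·f = 2π·5000 = 3.142e+04 rad/s.
Step 2 — Component impedances:
  R: Z = R = 251 Ω
  L: Z = jωL = j·3.142e+04·0.000627 = 0 + j19.7 Ω
Step 3 — Series combination: Z_total = R + L = 251 + j19.7 Ω = 251.8∠4.5° Ω.

Z = 251 + j19.7 Ω = 251.8∠4.5° Ω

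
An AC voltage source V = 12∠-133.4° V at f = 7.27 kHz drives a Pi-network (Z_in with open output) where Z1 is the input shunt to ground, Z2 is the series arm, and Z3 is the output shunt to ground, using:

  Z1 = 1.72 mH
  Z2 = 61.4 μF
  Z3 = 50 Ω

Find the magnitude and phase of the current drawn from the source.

Step 1 — Angular frequency: ω = 2π·f = 2π·7270 = 4.568e+04 rad/s.
Step 2 — Component impedances:
  Z1: Z = jωL = j·4.568e+04·0.00172 = 0 + j78.57 Ω
  Z2: Z = 1/(jωC) = -j/(ω·C) = 0 - j0.3565 Ω
  Z3: Z = R = 50 Ω
Step 3 — With open output, the series arm Z2 and the output shunt Z3 appear in series to ground: Z2 + Z3 = 50 - j0.3565 Ω.
Step 4 — Parallel with input shunt Z1: Z_in = Z1 || (Z2 + Z3) = 35.82 + j22.54 Ω = 42.32∠32.2° Ω.
Step 5 — Source phasor: V = 12∠-133.4° V = -8.245 - j8.719 V.
Step 6 — Ohm's law: I = V / Z_total = (-8.245 - j8.719) / (35.82 + j22.54) = -0.2746 - j0.0706 A.
Step 7 — Convert to polar: |I| = 0.2836 A, ∠I = -165.6°.

I = 0.2836∠-165.6° A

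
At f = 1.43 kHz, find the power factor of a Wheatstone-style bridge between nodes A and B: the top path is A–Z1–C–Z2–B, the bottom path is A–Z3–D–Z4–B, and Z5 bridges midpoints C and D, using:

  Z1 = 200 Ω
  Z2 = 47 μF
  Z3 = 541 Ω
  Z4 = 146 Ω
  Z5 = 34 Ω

Step 1 — Angular frequency: ω = 2π·f = 2π·1430 = 8985 rad/s.
Step 2 — Component impedances:
  Z1: Z = R = 200 Ω
  Z2: Z = 1/(jωC) = -j/(ω·C) = 0 - j2.368 Ω
  Z3: Z = R = 541 Ω
  Z4: Z = R = 146 Ω
  Z5: Z = R = 34 Ω
Step 3 — Bridge requires nodal analysis (the Z5 bridge couples midpoints C and D, so the two paths cannot be reduced to a simple series/parallel combination). Setting node B to ground and injecting 1 A at node A, the 3-node admittance system at A, C, D solves to V_A = Z_AB = 148 - j2.141 Ω = 148∠-0.8° Ω.
Step 4 — Power factor: PF = cos(φ) = Re(Z)/|Z| = 147.98/148 = 0.9999.
Step 5 — Type: Im(Z) = -2.141 ⇒ leading (phase φ = -0.8°).

PF = 0.9999 (leading, φ = -0.8°)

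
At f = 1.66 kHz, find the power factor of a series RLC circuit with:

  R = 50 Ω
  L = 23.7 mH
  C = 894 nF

Step 1 — Angular frequency: ω = 2π·f = 2π·1660 = 1.043e+04 rad/s.
Step 2 — Component impedances:
  R: Z = R = 50 Ω
  L: Z = jωL = j·1.043e+04·0.0237 = 0 + j247.2 Ω
  C: Z = 1/(jωC) = -j/(ω·C) = 0 - j107.2 Ω
Step 3 — Series combination: Z_total = R + L + C = 50 + j139.9 Ω = 148.6∠70.3° Ω.
Step 4 — Power factor: PF = cos(φ) = Re(Z)/|Z| = 50/148.612 = 0.3364.
Step 5 — Type: Im(Z) = 139.9 ⇒ lagging (phase φ = 70.3°).

PF = 0.3364 (lagging, φ = 70.3°)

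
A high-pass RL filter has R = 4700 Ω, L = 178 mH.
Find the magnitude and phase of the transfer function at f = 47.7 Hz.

Step 1 — Angular frequency: ω = 2π·47.7 = 299.7 rad/s.
Step 2 — Transfer function: H(jω) = jωL/(R + jωL).
Step 3 — Numerator jωL = j·53.35; denominator R + jωL = 4700 + j53.35.
Step 4 — H = 0.0001288 + j0.01135.
Step 5 — Magnitude: |H| = 0.01135 (-38.9 dB); phase: φ = 89.3°.

|H| = 0.01135 (-38.9 dB), φ = 89.3°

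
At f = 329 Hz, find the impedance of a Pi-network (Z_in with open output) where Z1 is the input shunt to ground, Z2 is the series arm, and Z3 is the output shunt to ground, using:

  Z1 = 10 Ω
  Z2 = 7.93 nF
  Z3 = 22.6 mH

Step 1 — Angular frequency: ω = 2π·f = 2π·329 = 2067 rad/s.
Step 2 — Component impedances:
  Z1: Z = R = 10 Ω
  Z2: Z = 1/(jωC) = -j/(ω·C) = 0 - j6.1e+04 Ω
  Z3: Z = jωL = j·2067·0.0226 = 0 + j46.72 Ω
Step 3 — With open output, the series arm Z2 and the output shunt Z3 appear in series to ground: Z2 + Z3 = 0 - j6.096e+04 Ω.
Step 4 — Parallel with input shunt Z1: Z_in = Z1 || (Z2 + Z3) = 10 - j0.001641 Ω = 10∠-0.0° Ω.

Z = 10 - j0.001641 Ω = 10∠-0.0° Ω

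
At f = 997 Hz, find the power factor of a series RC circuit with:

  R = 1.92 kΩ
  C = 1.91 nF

Step 1 — Angular frequency: ω = 2π·f = 2π·997 = 6264 rad/s.
Step 2 — Component impedances:
  R: Z = R = 1920 Ω
  C: Z = 1/(jωC) = -j/(ω·C) = 0 - j8.358e+04 Ω
Step 3 — Series combination: Z_total = R + C = 1920 - j8.358e+04 Ω = 8.36e+04∠-88.7° Ω.
Step 4 — Power factor: PF = cos(φ) = Re(Z)/|Z| = 1920/8.36e+04 = 0.02297.
Step 5 — Type: Im(Z) = -8.358e+04 ⇒ leading (phase φ = -88.7°).

PF = 0.02297 (leading, φ = -88.7°)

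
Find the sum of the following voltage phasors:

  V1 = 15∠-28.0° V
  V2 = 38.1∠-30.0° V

Step 1 — Convert each phasor to rectangular form:
  V1 = 15·(cos(-28.0°) + j·sin(-28.0°)) = 13.24 - j7.042 V
  V2 = 38.1·(cos(-30.0°) + j·sin(-30.0°)) = 33 - j19.05 V
Step 2 — Sum components: V_total = 46.24 - j26.09 V.
Step 3 — Convert to polar: |V_total| = 53.09 V, ∠V_total = -29.4°.

V_total = 53.09∠-29.4° V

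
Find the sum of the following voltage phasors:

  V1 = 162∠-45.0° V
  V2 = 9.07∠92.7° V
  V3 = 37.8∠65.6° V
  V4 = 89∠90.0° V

Step 1 — Convert each phasor to rectangular form:
  V1 = 162·(cos(-45.0°) + j·sin(-45.0°)) = 114.6 - j114.6 V
  V2 = 9.07·(cos(92.7°) + j·sin(92.7°)) = -0.4273 + j9.06 V
  V3 = 37.8·(cos(65.6°) + j·sin(65.6°)) = 15.62 + j34.42 V
  V4 = 89·(cos(90.0°) + j·sin(90.0°)) = 0 + j89 V
Step 2 — Sum components: V_total = 129.7 + j17.93 V.
Step 3 — Convert to polar: |V_total| = 131 V, ∠V_total = 7.9°.

V_total = 131∠7.9° V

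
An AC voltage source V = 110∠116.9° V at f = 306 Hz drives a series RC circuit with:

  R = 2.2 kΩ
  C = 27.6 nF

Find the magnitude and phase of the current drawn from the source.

Step 1 — Angular frequency: ω = 2π·f = 2π·306 = 1923 rad/s.
Step 2 — Component impedances:
  R: Z = R = 2200 Ω
  C: Z = 1/(jωC) = -j/(ω·C) = 0 - j1.884e+04 Ω
Step 3 — Series combination: Z_total = R + C = 2200 - j1.884e+04 Ω = 1.897e+04∠-83.3° Ω.
Step 4 — Source phasor: V = 110∠116.9° V = -49.77 + j98.1 V.
Step 5 — Ohm's law: I = V / Z_total = (-49.77 + j98.1) / (2200 - j1.884e+04) = -0.00544 - j0.002006 A.
Step 6 — Convert to polar: |I| = 0.005798 A, ∠I = -159.8°.

I = 0.005798∠-159.8° A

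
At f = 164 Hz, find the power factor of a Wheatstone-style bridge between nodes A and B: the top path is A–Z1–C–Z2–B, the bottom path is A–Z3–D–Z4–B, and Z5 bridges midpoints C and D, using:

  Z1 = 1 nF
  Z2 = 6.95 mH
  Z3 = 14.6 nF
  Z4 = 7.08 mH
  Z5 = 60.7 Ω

Step 1 — Angular frequency: ω = 2π·f = 2π·164 = 1030 rad/s.
Step 2 — Component impedances:
  Z1: Z = 1/(jωC) = -j/(ω·C) = 0 - j9.705e+05 Ω
  Z2: Z = jωL = j·1030·0.00695 = 0 + j7.162 Ω
  Z3: Z = 1/(jωC) = -j/(ω·C) = 0 - j6.647e+04 Ω
  Z4: Z = jωL = j·1030·0.00708 = 0 + j7.296 Ω
  Z5: Z = R = 60.7 Ω
Step 3 — Bridge requires nodal analysis (the Z5 bridge couples midpoints C and D, so the two paths cannot be reduced to a simple series/parallel combination). Setting node B to ground and injecting 1 A at node A, the 3-node admittance system at A, C, D solves to V_A = Z_AB = 0.6324 - j6.22e+04 Ω = 6.22e+04∠-90.0° Ω.
Step 4 — Power factor: PF = cos(φ) = Re(Z)/|Z| = 0.6324/6.22e+04 = 1.017e-05.
Step 5 — Type: Im(Z) = -6.22e+04 ⇒ leading (phase φ = -90.0°).

PF = 1.017e-05 (leading, φ = -90.0°)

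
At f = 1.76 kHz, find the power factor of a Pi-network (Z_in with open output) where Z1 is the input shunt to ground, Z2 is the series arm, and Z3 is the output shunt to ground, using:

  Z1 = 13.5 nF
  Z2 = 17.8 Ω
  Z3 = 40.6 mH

Step 1 — Angular frequency: ω = 2π·f = 2π·1760 = 1.106e+04 rad/s.
Step 2 — Component impedances:
  Z1: Z = 1/(jωC) = -j/(ω·C) = 0 - j6698 Ω
  Z2: Z = R = 17.8 Ω
  Z3: Z = jωL = j·1.106e+04·0.0406 = 0 + j449 Ω
Step 3 — With open output, the series arm Z2 and the output shunt Z3 appear in series to ground: Z2 + Z3 = 17.8 + j449 Ω.
Step 4 — Parallel with input shunt Z1: Z_in = Z1 || (Z2 + Z3) = 20.45 + j481.2 Ω = 481.6∠87.6° Ω.
Step 5 — Power factor: PF = cos(φ) = Re(Z)/|Z| = 20.45/481.6 = 0.04246.
Step 6 — Type: Im(Z) = 481.2 ⇒ lagging (phase φ = 87.6°).

PF = 0.04246 (lagging, φ = 87.6°)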